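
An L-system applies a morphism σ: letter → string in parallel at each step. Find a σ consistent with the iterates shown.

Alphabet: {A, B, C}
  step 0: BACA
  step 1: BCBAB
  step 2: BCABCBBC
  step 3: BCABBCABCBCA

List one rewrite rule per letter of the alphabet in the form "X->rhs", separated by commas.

  step 2 ⇒ step 3: BCABCBBC ⇒ BC·A·B·BC·A·BC·BC·A
    A ↦ B
    B ↦ BC
    C ↦ A

A->B, B->BC, C->A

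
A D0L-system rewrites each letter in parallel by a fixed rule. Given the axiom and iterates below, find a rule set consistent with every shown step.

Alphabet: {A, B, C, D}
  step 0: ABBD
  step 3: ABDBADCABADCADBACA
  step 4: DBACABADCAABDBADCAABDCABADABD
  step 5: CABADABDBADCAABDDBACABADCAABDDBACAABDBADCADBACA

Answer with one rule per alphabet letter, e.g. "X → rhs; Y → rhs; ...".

A->D, B->BA, C->AB, D->CA

  step 4 ⇒ step 5: DBACABADCAABDBADCAABDCABADABD ⇒ CA·BA·D·AB·D·BA·D·CA·AB·D·D·BA·CA·BA·D·CA·AB·D·D·BA·CA·AB·D·BA·D·CA·D·BA·CA
    A ↦ D
    B ↦ BA
    C ↦ AB
    D ↦ CA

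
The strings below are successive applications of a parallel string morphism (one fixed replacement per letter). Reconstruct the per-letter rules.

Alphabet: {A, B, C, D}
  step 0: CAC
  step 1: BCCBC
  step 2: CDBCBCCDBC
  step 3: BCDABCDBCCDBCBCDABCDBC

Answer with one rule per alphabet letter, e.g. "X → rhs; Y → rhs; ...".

A->C, B->CD, C->BC, D->DAB

  step 2 ⇒ step 3: CDBCBCCDBC ⇒ BC·DAB·CD·BC·CD·BC·BC·DAB·CD·BC
    B ↦ CD
    C ↦ BC
    D ↦ DAB
  step 0 ⇒ step 1: CAC ⇒ BC·C·BC
    A ↦ C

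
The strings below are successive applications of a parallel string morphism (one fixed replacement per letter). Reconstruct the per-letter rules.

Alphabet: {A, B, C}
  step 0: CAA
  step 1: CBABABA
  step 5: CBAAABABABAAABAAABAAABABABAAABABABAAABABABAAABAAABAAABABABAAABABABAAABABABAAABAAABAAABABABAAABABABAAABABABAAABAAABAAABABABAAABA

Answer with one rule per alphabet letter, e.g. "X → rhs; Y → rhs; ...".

A->BA, B->AA, C->CBA

  step 0 ⇒ step 1: CAA ⇒ CBA·BA·BA
    A ↦ BA
    C ↦ CBA
    B ↦ AA  (constrained at step 1)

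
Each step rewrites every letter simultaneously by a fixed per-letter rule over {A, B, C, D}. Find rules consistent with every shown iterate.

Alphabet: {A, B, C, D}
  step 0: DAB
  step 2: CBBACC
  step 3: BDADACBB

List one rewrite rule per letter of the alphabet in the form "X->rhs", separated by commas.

  step 2 ⇒ step 3: CBBACC ⇒ B·DA·DA·C·B·B
    A ↦ C
    B ↦ DA
    C ↦ B
    D ↦ AC  (constrained at step 0)

A->C, B->DA, C->B, D->AC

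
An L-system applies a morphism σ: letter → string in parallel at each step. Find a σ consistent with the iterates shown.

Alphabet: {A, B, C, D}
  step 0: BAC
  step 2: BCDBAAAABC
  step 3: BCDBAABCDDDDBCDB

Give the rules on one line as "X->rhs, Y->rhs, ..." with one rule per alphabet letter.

  step 2 ⇒ step 3: BCDBAAAABC ⇒ BC·DB·AA·BC·D·D·D·D·BC·DB
    A ↦ D
    B ↦ BC
    C ↦ DB
    D ↦ AA

A->D, B->BC, C->DB, D->AA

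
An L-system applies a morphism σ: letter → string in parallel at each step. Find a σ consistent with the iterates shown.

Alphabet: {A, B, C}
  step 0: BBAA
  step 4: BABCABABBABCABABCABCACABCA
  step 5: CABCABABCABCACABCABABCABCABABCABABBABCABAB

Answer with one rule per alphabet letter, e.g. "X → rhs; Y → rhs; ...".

  step 4 ⇒ step 5: BABCABABBABCABABCABCACABCA ⇒ CA·B·CA·BA·B·CA·B·CA·CA·B·CA·BA·B·CA·B·CA·BA·B·CA·BA·B·BA·B·CA·BA·B
    A ↦ B
    B ↦ CA
    C ↦ BA

A->B, B->CA, C->BA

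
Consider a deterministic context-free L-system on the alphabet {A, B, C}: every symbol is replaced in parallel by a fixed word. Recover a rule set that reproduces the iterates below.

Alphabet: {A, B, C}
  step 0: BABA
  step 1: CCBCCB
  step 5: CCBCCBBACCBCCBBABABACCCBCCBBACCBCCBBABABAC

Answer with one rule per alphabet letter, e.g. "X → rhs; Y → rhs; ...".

  step 0 ⇒ step 1: BABA ⇒ C·CB·C·CB
    A ↦ CB
    B ↦ C
    C ↦ BA  (constrained at step 1)

A->CB, B->C, C->BA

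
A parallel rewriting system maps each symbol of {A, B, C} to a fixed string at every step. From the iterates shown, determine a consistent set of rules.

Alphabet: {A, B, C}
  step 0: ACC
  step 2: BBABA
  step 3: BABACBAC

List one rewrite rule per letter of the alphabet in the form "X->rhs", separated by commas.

  step 2 ⇒ step 3: BBABA ⇒ BA·BA·C·BA·C
    A ↦ C
    B ↦ BA
    C ↦ B  (constrained at step 0)

A->C, B->BA, C->B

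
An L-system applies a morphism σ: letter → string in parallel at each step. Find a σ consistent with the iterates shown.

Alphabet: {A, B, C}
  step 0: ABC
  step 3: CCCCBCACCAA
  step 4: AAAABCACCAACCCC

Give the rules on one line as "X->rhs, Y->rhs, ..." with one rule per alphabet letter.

  step 3 ⇒ step 4: CCCCBCACCAA ⇒ A·A·A·A·BC·A·CC·A·A·CC·CC
    A ↦ CC
    B ↦ BC
    C ↦ A

A->CC, B->BC, C->A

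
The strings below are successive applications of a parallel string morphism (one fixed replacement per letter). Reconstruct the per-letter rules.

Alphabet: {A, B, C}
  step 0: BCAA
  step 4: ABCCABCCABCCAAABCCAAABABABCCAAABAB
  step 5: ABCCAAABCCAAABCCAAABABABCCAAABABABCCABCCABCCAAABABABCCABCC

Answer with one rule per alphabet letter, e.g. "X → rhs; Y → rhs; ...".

A->AB, B->CC, C->A

  step 4 ⇒ step 5: ABCCABCCABCCAAABCCAAABABABCCAAABAB ⇒ AB·CC·A·A·AB·CC·A·A·AB·CC·A·A·AB·AB·AB·CC·A·A·AB·AB·AB·CC·AB·CC·AB·CC·A·A·AB·AB·AB·CC·AB·CC
    A ↦ AB
    B ↦ CC
    C ↦ A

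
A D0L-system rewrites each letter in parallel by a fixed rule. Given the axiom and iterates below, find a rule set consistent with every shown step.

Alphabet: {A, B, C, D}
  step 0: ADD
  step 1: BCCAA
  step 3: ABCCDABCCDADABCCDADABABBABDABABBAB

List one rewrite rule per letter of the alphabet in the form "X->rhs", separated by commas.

A->BCC, B->DA, C->BAB, D->A

  step 0 ⇒ step 1: ADD ⇒ BCC·A·A
    A ↦ BCC
    D ↦ A
    B ↦ DA  (constrained at step 1)
    C ↦ BAB  (constrained at step 1)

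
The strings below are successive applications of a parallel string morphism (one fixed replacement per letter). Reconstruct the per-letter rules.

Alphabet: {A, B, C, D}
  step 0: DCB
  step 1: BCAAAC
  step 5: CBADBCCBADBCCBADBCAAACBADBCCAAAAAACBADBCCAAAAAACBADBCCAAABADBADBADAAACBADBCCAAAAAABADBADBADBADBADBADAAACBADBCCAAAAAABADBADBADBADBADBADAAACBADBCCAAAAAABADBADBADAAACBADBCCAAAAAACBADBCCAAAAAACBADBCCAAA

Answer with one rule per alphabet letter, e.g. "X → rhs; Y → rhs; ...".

A->BAD, B->C, C->AAA, D->BC

  step 0 ⇒ step 1: DCB ⇒ BC·AAA·C
    B ↦ C
    C ↦ AAA
    D ↦ BC
    A ↦ BAD  (constrained at step 1)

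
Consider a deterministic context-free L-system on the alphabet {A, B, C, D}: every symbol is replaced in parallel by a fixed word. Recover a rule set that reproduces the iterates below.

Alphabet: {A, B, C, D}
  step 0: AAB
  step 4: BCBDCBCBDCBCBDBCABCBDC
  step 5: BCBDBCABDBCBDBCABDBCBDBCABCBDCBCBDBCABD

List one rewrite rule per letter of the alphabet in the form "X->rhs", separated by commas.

  step 4 ⇒ step 5: BCBDCBCBDCBCBDBCABCBDC ⇒ BC·BD·BC·A·BD·BC·BD·BC·A·BD·BC·BD·BC·A·BC·BD·C·BC·BD·BC·A·BD
    A ↦ C
    B ↦ BC
    C ↦ BD
    D ↦ A

A->C, B->BC, C->BD, D->A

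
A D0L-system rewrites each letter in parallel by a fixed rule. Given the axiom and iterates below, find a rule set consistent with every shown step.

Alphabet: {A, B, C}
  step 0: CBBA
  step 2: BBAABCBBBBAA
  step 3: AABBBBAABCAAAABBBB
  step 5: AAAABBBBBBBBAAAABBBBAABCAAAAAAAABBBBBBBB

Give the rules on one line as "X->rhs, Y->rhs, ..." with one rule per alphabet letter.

A->BB, B->A, C->ABC

  step 2 ⇒ step 3: BBAABCBBBBAA ⇒ A·A·BB·BB·A·ABC·A·A·A·A·BB·BB
    A ↦ BB
    B ↦ A
    C ↦ ABC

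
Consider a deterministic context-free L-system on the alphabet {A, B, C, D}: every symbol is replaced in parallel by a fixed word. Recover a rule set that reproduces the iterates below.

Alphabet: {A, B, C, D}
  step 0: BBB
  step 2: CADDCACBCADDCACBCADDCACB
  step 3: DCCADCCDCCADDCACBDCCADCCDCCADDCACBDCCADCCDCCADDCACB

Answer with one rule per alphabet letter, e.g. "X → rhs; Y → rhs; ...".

A->CAD, B->ACB, C->DC, D->C

  step 2 ⇒ step 3: CADDCACBCADDCACBCADDCACB ⇒ DC·CAD·C·C·DC·CAD·DC·ACB·DC·CAD·C·C·DC·CAD·DC·ACB·DC·CAD·C·C·DC·CAD·DC·ACB
    A ↦ CAD
    B ↦ ACB
    C ↦ DC
    D ↦ C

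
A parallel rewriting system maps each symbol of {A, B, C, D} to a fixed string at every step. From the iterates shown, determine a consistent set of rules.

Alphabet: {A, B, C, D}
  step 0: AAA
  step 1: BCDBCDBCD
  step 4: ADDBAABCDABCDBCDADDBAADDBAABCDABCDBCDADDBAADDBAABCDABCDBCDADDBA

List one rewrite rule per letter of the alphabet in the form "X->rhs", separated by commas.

  step 0 ⇒ step 1: AAA ⇒ BCD·BCD·BCD
    A ↦ BCD
    B ↦ A  (constrained at step 1)
    C ↦ DD  (constrained at step 1)
    D ↦ BA  (constrained at step 1)

A->BCD, B->A, C->DD, D->BA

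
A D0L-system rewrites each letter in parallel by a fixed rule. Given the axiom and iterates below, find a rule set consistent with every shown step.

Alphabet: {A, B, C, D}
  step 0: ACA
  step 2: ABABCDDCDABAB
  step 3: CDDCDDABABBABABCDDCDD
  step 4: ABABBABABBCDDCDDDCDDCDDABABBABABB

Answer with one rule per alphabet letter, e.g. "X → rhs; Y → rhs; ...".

A->CD, B->D, C->ABA, D->B

  step 3 ⇒ step 4: CDDCDDABABBABABCDDCDD ⇒ ABA·B·B·ABA·B·B·CD·D·CD·D·D·CD·D·CD·D·ABA·B·B·ABA·B·B
    A ↦ CD
    B ↦ D
    C ↦ ABA
    D ↦ B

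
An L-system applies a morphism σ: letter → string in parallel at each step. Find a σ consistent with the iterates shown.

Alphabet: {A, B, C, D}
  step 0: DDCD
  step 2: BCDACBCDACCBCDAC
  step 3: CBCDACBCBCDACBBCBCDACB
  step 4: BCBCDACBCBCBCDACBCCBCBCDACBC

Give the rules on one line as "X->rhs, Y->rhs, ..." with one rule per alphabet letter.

A->C, B->C, C->B, D->CDA

  step 3 ⇒ step 4: CBCDACBCBCDACBBCBCDACB ⇒ B·C·B·CDA·C·B·C·B·C·B·CDA·C·B·C·C·B·C·B·CDA·C·B·C
    A ↦ C
    B ↦ C
    C ↦ B
    D ↦ CDA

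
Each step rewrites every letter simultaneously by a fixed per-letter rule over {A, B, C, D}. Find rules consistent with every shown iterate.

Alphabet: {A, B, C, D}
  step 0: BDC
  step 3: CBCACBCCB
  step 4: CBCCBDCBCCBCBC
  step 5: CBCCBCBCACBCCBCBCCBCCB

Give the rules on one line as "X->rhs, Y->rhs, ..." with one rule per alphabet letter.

  step 4 ⇒ step 5: CBCCBDCBCCBCBC ⇒ CB·C·CB·CB·C·A·CB·C·CB·CB·C·CB·C·CB
    B ↦ C
    C ↦ CB
    D ↦ A
  step 3 ⇒ step 4: CBCACBCCB ⇒ CB·C·CB·D·CB·C·CB·CB·C
    A ↦ D

A->D, B->C, C->CB, D->A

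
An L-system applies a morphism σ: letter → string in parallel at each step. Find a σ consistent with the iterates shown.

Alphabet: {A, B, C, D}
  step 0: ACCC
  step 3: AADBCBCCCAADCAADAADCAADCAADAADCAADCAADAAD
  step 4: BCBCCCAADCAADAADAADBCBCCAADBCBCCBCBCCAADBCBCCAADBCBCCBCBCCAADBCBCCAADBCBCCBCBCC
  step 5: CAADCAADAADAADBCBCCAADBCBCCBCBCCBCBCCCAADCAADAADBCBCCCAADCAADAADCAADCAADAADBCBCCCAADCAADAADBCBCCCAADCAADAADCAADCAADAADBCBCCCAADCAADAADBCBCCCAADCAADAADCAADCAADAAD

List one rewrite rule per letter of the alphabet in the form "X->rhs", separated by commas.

A->BC, B->C, C->AAD, D->C

  step 4 ⇒ step 5: BCBCCCAADCAADAADAADBCBCCAADBCBCCBCBCCAADBCBCCAADBCBCCBCBCCAADBCBCCAADBCBCCBCBCC ⇒ C·AAD·C·AAD·AAD·AAD·BC·BC·C·AAD·BC·BC·C·BC·BC·C·BC·BC·C·C·AAD·C·AAD·AAD·BC·BC·C·C·AAD·C·AAD·AAD·C·AAD·C·AAD·AAD·BC·BC·C·C·AAD·C·AAD·AAD·BC·BC·C·C·AAD·C·AAD·AAD·C·AAD·C·AAD·AAD·BC·BC·C·C·AAD·C·AAD·AAD·BC·BC·C·C·AAD·C·AAD·AAD·C·AAD·C·AAD·AAD
    A ↦ BC
    B ↦ C
    C ↦ AAD
    D ↦ C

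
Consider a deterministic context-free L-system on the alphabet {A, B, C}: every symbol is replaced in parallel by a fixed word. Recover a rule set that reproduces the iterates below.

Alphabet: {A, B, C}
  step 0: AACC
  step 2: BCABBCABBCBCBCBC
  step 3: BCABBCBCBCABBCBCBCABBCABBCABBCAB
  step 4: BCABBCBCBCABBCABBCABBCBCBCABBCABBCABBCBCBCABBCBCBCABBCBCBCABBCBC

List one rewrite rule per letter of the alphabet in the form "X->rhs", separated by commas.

A->BC, B->BC, C->AB

  step 3 ⇒ step 4: BCABBCBCBCABBCBCBCABBCABBCABBCAB ⇒ BC·AB·BC·BC·BC·AB·BC·AB·BC·AB·BC·BC·BC·AB·BC·AB·BC·AB·BC·BC·BC·AB·BC·BC·BC·AB·BC·BC·BC·AB·BC·BC
    A ↦ BC
    B ↦ BC
    C ↦ AB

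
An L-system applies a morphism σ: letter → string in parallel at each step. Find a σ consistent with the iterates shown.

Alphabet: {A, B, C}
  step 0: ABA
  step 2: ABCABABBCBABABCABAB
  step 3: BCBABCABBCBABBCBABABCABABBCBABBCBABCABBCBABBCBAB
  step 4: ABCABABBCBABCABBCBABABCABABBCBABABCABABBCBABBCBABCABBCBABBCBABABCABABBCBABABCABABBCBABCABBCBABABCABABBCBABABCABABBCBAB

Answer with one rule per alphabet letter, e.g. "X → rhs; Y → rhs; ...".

A->BCB, B->AB, C->CAB

  step 3 ⇒ step 4: BCBABCABBCBABBCBABABCABABBCBABBCBABCABBCBABBCBAB ⇒ AB·CAB·AB·BCB·AB·CAB·BCB·AB·AB·CAB·AB·BCB·AB·AB·CAB·AB·BCB·AB·BCB·AB·CAB·BCB·AB·BCB·AB·AB·CAB·AB·BCB·AB·AB·CAB·AB·BCB·AB·CAB·BCB·AB·AB·CAB·AB·BCB·AB·AB·CAB·AB·BCB·AB
    A ↦ BCB
    B ↦ AB
    C ↦ CAB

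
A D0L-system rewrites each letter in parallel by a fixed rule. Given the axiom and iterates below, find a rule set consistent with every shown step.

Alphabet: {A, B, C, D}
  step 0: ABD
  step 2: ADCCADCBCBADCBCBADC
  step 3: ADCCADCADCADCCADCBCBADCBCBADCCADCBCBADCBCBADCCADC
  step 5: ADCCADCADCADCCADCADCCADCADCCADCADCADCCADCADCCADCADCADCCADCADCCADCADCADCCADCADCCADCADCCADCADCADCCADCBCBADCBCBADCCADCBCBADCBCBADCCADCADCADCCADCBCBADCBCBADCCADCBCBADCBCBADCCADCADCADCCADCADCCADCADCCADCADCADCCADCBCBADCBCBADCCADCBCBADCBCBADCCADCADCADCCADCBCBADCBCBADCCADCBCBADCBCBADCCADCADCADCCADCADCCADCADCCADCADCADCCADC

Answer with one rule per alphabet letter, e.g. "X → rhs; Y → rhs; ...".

A->ADC, B->BCB, C->ADC, D->C

  step 2 ⇒ step 3: ADCCADCBCBADCBCBADC ⇒ ADC·C·ADC·ADC·ADC·C·ADC·BCB·ADC·BCB·ADC·C·ADC·BCB·ADC·BCB·ADC·C·ADC
    A ↦ ADC
    B ↦ BCB
    C ↦ ADC
    D ↦ C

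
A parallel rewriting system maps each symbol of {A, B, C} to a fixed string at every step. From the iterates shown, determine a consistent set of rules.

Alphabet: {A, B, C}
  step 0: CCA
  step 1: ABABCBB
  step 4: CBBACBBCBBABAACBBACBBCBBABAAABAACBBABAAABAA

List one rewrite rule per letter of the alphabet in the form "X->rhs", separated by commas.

A->CBB, B->A, C->AB

  step 0 ⇒ step 1: CCA ⇒ AB·AB·CBB
    A ↦ CBB
    C ↦ AB
    B ↦ A  (constrained at step 1)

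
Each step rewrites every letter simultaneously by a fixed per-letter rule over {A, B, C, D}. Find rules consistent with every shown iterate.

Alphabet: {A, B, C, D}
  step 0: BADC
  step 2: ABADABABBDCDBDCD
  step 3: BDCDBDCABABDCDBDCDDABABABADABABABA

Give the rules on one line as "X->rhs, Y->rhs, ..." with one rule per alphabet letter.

A->BDC, B->D, C->B, D->ABA

  step 2 ⇒ step 3: ABADABABBDCDBDCD ⇒ BDC·D·BDC·ABA·BDC·D·BDC·D·D·ABA·B·ABA·D·ABA·B·ABA
    A ↦ BDC
    B ↦ D
    C ↦ B
    D ↦ ABA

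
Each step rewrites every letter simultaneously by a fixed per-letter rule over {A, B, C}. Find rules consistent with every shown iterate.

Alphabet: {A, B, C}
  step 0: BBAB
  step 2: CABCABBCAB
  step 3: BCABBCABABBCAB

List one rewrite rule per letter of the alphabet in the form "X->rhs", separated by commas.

A->C, B->AB, C->B

  step 2 ⇒ step 3: CABCABBCAB ⇒ B·C·AB·B·C·AB·AB·B·C·AB
    A ↦ C
    B ↦ AB
    C ↦ B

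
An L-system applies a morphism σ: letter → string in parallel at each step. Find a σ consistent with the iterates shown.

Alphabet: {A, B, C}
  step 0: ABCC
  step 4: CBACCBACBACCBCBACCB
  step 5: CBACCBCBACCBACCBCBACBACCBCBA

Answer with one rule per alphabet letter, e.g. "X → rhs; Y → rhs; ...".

A->C, B->A, C->CB

  step 4 ⇒ step 5: CBACCBACBACCBCBACCB ⇒ CB·A·C·CB·CB·A·C·CB·A·C·CB·CB·A·CB·A·C·CB·CB·A
    A ↦ C
    B ↦ A
    C ↦ CB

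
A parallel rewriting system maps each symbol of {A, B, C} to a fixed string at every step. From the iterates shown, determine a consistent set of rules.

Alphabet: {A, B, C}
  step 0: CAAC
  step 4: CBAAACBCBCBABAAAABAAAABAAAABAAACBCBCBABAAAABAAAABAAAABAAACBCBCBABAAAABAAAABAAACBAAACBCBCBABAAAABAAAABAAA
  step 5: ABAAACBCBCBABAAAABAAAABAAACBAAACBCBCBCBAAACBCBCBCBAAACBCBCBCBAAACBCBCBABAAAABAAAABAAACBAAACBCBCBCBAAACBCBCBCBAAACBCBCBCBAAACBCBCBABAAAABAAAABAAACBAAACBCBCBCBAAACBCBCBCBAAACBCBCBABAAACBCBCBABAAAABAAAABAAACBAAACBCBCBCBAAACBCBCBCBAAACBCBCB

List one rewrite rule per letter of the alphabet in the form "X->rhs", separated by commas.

A->CB, B->AAA, C->AB

  step 4 ⇒ step 5: CBAAACBCBCBABAAAABAAAABAAAABAAACBCBCBABAAAABAAAABAAAABAAACBCBCBABAAAABAAAABAAACBAAACBCBCBABAAAABAAAABAAA ⇒ AB·AAA·CB·CB·CB·AB·AAA·AB·AAA·AB·AAA·CB·AAA·CB·CB·CB·CB·AAA·CB·CB·CB·CB·AAA·CB·CB·CB·CB·AAA·CB·CB·CB·AB·AAA·AB·AAA·AB·AAA·CB·AAA·CB·CB·CB·CB·AAA·CB·CB·CB·CB·AAA·CB·CB·CB·CB·AAA·CB·CB·CB·AB·AAA·AB·AAA·AB·AAA·CB·AAA·CB·CB·CB·CB·AAA·CB·CB·CB·CB·AAA·CB·CB·CB·AB·AAA·CB·CB·CB·AB·AAA·AB·AAA·AB·AAA·CB·AAA·CB·CB·CB·CB·AAA·CB·CB·CB·CB·AAA·CB·CB·CB
    A ↦ CB
    B ↦ AAA
    C ↦ AB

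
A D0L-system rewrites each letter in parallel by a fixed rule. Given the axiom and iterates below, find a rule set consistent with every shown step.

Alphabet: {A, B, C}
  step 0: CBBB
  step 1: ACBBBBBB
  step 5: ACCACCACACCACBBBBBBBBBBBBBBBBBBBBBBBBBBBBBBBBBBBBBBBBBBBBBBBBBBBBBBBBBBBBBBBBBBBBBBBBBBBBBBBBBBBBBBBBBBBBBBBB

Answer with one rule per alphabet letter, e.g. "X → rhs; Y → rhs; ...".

A->C, B->BB, C->AC

  step 0 ⇒ step 1: CBBB ⇒ AC·BB·BB·BB
    B ↦ BB
    C ↦ AC
    A ↦ C  (constrained at step 1)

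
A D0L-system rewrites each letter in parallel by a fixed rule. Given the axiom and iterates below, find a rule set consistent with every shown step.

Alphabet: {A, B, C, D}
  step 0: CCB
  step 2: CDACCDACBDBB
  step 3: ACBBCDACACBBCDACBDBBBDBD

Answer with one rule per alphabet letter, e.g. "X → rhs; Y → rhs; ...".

A->CD, B->BD, C->AC, D->BB

  step 2 ⇒ step 3: CDACCDACBDBB ⇒ AC·BB·CD·AC·AC·BB·CD·AC·BD·BB·BD·BD
    A ↦ CD
    B ↦ BD
    C ↦ AC
    D ↦ BB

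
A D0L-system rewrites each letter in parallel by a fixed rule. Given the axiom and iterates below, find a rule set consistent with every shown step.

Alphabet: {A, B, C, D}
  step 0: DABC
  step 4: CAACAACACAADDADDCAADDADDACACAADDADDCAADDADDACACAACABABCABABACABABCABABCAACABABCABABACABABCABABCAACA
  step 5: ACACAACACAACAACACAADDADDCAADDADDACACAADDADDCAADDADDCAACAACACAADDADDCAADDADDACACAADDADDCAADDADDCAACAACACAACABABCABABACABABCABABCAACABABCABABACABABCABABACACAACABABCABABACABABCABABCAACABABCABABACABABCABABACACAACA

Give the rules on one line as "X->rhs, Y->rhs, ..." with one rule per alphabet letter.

A->CA, B->BAB, C->A, D->ADD

  step 4 ⇒ step 5: CAACAACACAADDADDCAADDADDACACAADDADDCAADDADDACACAACABABCABABACABABCABABCAACABABCABABACABABCABABCAACA ⇒ A·CA·CA·A·CA·CA·A·CA·A·CA·CA·ADD·ADD·CA·ADD·ADD·A·CA·CA·ADD·ADD·CA·ADD·ADD·CA·A·CA·A·CA·CA·ADD·ADD·CA·ADD·ADD·A·CA·CA·ADD·ADD·CA·ADD·ADD·CA·A·CA·A·CA·CA·A·CA·BAB·CA·BAB·A·CA·BAB·CA·BAB·CA·A·CA·BAB·CA·BAB·A·CA·BAB·CA·BAB·A·CA·CA·A·CA·BAB·CA·BAB·A·CA·BAB·CA·BAB·CA·A·CA·BAB·CA·BAB·A·CA·BAB·CA·BAB·A·CA·CA·A·CA
    A ↦ CA
    B ↦ BAB
    C ↦ A
    D ↦ ADD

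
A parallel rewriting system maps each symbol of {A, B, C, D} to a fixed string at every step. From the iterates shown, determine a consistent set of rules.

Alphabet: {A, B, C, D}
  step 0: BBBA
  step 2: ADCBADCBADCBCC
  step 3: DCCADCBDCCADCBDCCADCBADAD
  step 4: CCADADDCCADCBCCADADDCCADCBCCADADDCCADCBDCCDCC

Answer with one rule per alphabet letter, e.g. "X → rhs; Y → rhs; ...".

A->D, B->CB, C->AD, D->CC

  step 3 ⇒ step 4: DCCADCBDCCADCBDCCADCBADAD ⇒ CC·AD·AD·D·CC·AD·CB·CC·AD·AD·D·CC·AD·CB·CC·AD·AD·D·CC·AD·CB·D·CC·D·CC
    A ↦ D
    B ↦ CB
    C ↦ AD
    D ↦ CC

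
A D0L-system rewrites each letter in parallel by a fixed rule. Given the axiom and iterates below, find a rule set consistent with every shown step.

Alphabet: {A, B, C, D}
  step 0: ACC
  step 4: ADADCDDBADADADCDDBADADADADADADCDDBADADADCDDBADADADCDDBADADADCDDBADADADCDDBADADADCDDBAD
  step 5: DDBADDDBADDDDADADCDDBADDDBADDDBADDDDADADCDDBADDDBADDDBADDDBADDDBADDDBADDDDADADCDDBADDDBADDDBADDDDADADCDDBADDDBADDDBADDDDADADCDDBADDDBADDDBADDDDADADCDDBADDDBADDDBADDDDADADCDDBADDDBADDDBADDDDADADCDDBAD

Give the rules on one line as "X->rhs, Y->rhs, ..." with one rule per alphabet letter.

A->DDB, B->C, C->DDD, D->AD

  step 4 ⇒ step 5: ADADCDDBADADADCDDBADADADADADADCDDBADADADCDDBADADADCDDBADADADCDDBADADADCDDBADADADCDDBAD ⇒ DDB·AD·DDB·AD·DDD·AD·AD·C·DDB·AD·DDB·AD·DDB·AD·DDD·AD·AD·C·DDB·AD·DDB·AD·DDB·AD·DDB·AD·DDB·AD·DDB·AD·DDD·AD·AD·C·DDB·AD·DDB·AD·DDB·AD·DDD·AD·AD·C·DDB·AD·DDB·AD·DDB·AD·DDD·AD·AD·C·DDB·AD·DDB·AD·DDB·AD·DDD·AD·AD·C·DDB·AD·DDB·AD·DDB·AD·DDD·AD·AD·C·DDB·AD·DDB·AD·DDB·AD·DDD·AD·AD·C·DDB·AD
    A ↦ DDB
    B ↦ C
    C ↦ DDD
    D ↦ AD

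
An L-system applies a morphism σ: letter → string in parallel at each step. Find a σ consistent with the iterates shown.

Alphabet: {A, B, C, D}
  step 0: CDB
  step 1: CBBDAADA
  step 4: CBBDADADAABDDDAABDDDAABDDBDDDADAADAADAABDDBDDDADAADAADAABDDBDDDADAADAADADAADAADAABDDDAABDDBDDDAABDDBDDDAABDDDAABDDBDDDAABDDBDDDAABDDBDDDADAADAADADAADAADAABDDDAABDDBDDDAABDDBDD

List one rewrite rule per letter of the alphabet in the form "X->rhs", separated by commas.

A->BDD, B->DA, C->CBB, D->DAA

  step 0 ⇒ step 1: CDB ⇒ CBB·DAA·DA
    B ↦ DA
    C ↦ CBB
    D ↦ DAA
    A ↦ BDD  (constrained at step 1)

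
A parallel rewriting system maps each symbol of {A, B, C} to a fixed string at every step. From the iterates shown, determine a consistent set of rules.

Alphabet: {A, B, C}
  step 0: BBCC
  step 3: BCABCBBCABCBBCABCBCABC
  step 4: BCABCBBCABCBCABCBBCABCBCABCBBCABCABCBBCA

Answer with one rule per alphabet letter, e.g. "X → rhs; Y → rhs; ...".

A->BCB, B->BC, C->A

  step 3 ⇒ step 4: BCABCBBCABCBBCABCBCABC ⇒ BC·A·BCB·BC·A·BC·BC·A·BCB·BC·A·BC·BC·A·BCB·BC·A·BC·A·BCB·BC·A
    A ↦ BCB
    B ↦ BC
    C ↦ A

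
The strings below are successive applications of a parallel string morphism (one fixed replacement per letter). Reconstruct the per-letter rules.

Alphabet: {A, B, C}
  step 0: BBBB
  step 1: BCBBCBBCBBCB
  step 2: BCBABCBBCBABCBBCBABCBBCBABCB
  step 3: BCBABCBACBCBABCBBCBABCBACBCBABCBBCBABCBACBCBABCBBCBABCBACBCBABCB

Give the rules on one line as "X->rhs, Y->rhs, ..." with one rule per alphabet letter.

  step 2 ⇒ step 3: BCBABCBBCBABCBBCBABCBBCBABCB ⇒ BCB·A·BCB·AC·BCB·A·BCB·BCB·A·BCB·AC·BCB·A·BCB·BCB·A·BCB·AC·BCB·A·BCB·BCB·A·BCB·AC·BCB·A·BCB
    A ↦ AC
    B ↦ BCB
    C ↦ A

A->AC, B->BCB, C->A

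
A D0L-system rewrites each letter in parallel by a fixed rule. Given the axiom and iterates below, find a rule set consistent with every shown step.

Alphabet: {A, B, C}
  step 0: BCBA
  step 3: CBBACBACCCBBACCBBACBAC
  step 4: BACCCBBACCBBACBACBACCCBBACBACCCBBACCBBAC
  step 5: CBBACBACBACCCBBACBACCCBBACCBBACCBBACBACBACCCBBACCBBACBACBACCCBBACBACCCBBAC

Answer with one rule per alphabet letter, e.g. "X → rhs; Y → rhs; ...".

  step 4 ⇒ step 5: BACCCBBACCBBACBACBACCCBBACBACCCBBACCBBAC ⇒ C·B·BAC·BAC·BAC·C·C·B·BAC·BAC·C·C·B·BAC·C·B·BAC·C·B·BAC·BAC·BAC·C·C·B·BAC·C·B·BAC·BAC·BAC·C·C·B·BAC·BAC·C·C·B·BAC
    A ↦ B
    B ↦ C
    C ↦ BAC

A->B, B->C, C->BAC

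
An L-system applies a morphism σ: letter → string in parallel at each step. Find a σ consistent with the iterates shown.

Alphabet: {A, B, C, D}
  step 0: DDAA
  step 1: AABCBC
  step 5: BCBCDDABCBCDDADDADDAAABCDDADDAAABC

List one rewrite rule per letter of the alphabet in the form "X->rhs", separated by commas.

  step 0 ⇒ step 1: DDAA ⇒ A·A·BC·BC
    A ↦ BC
    D ↦ A
    B ↦ D  (constrained at step 1)
    C ↦ DA  (constrained at step 1)

A->BC, B->D, C->DA, D->A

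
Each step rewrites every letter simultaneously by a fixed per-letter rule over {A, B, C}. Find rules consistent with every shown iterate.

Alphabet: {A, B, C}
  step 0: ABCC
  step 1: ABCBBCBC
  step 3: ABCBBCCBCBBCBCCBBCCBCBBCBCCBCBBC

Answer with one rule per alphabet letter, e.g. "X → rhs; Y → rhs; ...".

A->AB, B->CB, C->BC

  step 0 ⇒ step 1: ABCC ⇒ AB·CB·BC·BC
    A ↦ AB
    B ↦ CB
    C ↦ BC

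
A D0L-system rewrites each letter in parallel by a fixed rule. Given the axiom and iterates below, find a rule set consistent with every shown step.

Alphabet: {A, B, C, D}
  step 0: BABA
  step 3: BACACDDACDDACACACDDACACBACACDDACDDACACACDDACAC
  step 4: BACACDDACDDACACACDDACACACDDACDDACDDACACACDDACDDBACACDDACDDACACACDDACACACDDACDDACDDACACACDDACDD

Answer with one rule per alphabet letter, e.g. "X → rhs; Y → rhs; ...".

  step 3 ⇒ step 4: BACACDDACDDACACACDDACACBACACDDACDDACACACDDACAC ⇒ BAC·AC·DD·AC·DD·AC·AC·AC·DD·AC·AC·AC·DD·AC·DD·AC·DD·AC·AC·AC·DD·AC·DD·BAC·AC·DD·AC·DD·AC·AC·AC·DD·AC·AC·AC·DD·AC·DD·AC·DD·AC·AC·AC·DD·AC·DD
    A ↦ AC
    B ↦ BAC
    C ↦ DD
    D ↦ AC

A->AC, B->BAC, C->DD, D->AC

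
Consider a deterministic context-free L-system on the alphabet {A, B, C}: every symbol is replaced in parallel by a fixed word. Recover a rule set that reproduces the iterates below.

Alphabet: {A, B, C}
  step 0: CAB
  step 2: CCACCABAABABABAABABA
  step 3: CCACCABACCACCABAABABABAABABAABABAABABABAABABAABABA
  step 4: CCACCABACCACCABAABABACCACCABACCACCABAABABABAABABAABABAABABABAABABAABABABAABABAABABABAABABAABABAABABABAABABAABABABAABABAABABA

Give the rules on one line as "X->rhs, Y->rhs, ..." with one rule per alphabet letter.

  step 3 ⇒ step 4: CCACCABACCACCABAABABABAABABAABABAABABABAABABAABABA ⇒ CCA·CCA·BA·CCA·CCA·BA·ABA·BA·CCA·CCA·BA·CCA·CCA·BA·ABA·BA·BA·ABA·BA·ABA·BA·ABA·BA·BA·ABA·BA·ABA·BA·BA·ABA·BA·ABA·BA·BA·ABA·BA·ABA·BA·ABA·BA·BA·ABA·BA·ABA·BA·BA·ABA·BA·ABA·BA
    A ↦ BA
    B ↦ ABA
    C ↦ CCA

A->BA, B->ABA, C->CCA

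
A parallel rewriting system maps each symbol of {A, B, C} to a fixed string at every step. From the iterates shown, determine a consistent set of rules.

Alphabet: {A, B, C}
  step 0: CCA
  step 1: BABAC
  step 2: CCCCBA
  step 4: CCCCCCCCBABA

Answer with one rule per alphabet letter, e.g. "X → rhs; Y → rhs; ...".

A->C, B->C, C->BA

  step 1 ⇒ step 2: BABAC ⇒ C·C·C·C·BA
    A ↦ C
    B ↦ C
    C ↦ BA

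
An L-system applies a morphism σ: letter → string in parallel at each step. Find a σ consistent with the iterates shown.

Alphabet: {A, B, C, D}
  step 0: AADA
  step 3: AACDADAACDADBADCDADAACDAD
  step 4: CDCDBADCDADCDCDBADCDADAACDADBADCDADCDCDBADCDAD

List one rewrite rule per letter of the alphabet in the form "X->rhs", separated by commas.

  step 3 ⇒ step 4: AACDADAACDADBADCDADAACDAD ⇒ CD·CD·B·AD·CD·AD·CD·CD·B·AD·CD·AD·AA·CD·AD·B·AD·CD·AD·CD·CD·B·AD·CD·AD
    A ↦ CD
    B ↦ AA
    C ↦ B
    D ↦ AD

A->CD, B->AA, C->B, D->AD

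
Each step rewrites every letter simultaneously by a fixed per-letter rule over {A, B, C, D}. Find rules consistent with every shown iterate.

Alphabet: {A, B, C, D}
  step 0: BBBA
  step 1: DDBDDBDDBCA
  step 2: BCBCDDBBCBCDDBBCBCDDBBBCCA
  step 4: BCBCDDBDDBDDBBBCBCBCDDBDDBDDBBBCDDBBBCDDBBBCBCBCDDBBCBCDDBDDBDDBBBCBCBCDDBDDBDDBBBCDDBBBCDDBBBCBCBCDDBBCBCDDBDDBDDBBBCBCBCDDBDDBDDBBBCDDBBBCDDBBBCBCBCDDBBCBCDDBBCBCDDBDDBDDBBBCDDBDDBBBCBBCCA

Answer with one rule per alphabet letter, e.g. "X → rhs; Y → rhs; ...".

  step 1 ⇒ step 2: DDBDDBDDBCA ⇒ BC·BC·DDB·BC·BC·DDB·BC·BC·DDB·BBC·CA
    A ↦ CA
    B ↦ DDB
    C ↦ BBC
    D ↦ BC

A->CA, B->DDB, C->BBC, D->BC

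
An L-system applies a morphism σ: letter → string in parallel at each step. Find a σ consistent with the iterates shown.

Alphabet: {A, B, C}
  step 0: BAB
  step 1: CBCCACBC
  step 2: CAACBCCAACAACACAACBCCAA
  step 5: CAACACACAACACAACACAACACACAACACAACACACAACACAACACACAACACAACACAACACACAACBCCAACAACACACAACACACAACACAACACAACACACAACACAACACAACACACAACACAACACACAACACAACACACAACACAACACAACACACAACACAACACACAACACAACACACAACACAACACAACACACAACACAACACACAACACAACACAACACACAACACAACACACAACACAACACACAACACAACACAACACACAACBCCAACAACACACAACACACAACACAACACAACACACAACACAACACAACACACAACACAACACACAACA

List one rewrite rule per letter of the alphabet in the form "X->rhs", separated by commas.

A->CA, B->CBC, C->CAA

  step 1 ⇒ step 2: CBCCACBC ⇒ CAA·CBC·CAA·CAA·CA·CAA·CBC·CAA
    A ↦ CA
    B ↦ CBC
    C ↦ CAA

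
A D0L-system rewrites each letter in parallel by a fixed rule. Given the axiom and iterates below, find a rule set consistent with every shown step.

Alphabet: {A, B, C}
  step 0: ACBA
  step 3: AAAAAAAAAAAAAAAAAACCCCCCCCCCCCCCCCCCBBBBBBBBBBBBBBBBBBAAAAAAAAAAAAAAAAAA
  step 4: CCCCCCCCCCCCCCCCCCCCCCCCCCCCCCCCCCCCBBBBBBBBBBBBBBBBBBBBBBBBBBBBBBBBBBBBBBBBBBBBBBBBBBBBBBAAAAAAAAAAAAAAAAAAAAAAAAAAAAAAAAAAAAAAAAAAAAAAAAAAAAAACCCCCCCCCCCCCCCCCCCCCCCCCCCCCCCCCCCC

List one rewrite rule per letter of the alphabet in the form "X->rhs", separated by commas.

  step 3 ⇒ step 4: AAAAAAAAAAAAAAAAAACCCCCCCCCCCCCCCCCCBBBBBBBBBBBBBBBBBBAAAAAAAAAAAAAAAAAA ⇒ CC·CC·CC·CC·CC·CC·CC·CC·CC·CC·CC·CC·CC·CC·CC·CC·CC·CC·BBB·BBB·BBB·BBB·BBB·BBB·BBB·BBB·BBB·BBB·BBB·BBB·BBB·BBB·BBB·BBB·BBB·BBB·AAA·AAA·AAA·AAA·AAA·AAA·AAA·AAA·AAA·AAA·AAA·AAA·AAA·AAA·AAA·AAA·AAA·AAA·CC·CC·CC·CC·CC·CC·CC·CC·CC·CC·CC·CC·CC·CC·CC·CC·CC·CC
    A ↦ CC
    B ↦ AAA
    C ↦ BBB

A->CC, B->AAA, C->BBB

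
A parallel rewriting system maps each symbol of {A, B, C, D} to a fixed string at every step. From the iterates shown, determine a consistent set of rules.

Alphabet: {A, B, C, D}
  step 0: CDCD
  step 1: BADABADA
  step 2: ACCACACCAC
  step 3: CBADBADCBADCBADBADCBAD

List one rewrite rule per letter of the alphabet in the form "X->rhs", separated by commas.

A->C, B->AC, C->BAD, D->A

  step 2 ⇒ step 3: ACCACACCAC ⇒ C·BAD·BAD·C·BAD·C·BAD·BAD·C·BAD
    A ↦ C
    C ↦ BAD
  step 1 ⇒ step 2: BADABADA ⇒ AC·C·A·C·AC·C·A·C
    B ↦ AC
  step 0 ⇒ step 1: CDCD ⇒ BAD·A·BAD·A
    D ↦ A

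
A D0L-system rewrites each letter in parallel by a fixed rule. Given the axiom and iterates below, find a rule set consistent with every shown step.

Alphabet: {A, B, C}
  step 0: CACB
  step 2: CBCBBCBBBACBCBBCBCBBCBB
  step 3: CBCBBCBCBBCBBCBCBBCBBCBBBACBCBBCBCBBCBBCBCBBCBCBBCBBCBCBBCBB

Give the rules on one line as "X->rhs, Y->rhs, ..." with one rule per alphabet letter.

  step 2 ⇒ step 3: CBCBBCBBBACBCBBCBCBBCBB ⇒ CB·CBB·CB·CBB·CBB·CB·CBB·CBB·CBB·BA·CB·CBB·CB·CBB·CBB·CB·CBB·CB·CBB·CBB·CB·CBB·CBB
    A ↦ BA
    B ↦ CBB
    C ↦ CB

A->BA, B->CBB, C->CB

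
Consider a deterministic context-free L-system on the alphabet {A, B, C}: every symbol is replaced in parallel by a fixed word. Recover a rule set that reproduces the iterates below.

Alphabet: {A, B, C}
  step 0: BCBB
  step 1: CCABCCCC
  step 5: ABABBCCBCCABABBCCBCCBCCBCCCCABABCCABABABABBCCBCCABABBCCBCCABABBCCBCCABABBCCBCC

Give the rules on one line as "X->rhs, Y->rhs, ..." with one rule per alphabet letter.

  step 0 ⇒ step 1: BCBB ⇒ CC·AB·CC·CC
    B ↦ CC
    C ↦ AB
    A ↦ B  (constrained at step 1)

A->B, B->CC, C->AB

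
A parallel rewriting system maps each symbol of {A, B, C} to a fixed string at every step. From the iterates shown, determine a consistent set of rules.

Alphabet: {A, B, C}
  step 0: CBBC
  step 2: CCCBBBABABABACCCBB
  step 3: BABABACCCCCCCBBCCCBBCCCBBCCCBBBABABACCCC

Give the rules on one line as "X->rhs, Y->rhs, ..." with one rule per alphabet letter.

A->CBB, B->CC, C->BA

  step 2 ⇒ step 3: CCCBBBABABABACCCBB ⇒ BA·BA·BA·CC·CC·CC·CBB·CC·CBB·CC·CBB·CC·CBB·BA·BA·BA·CC·CC
    A ↦ CBB
    B ↦ CC
    C ↦ BA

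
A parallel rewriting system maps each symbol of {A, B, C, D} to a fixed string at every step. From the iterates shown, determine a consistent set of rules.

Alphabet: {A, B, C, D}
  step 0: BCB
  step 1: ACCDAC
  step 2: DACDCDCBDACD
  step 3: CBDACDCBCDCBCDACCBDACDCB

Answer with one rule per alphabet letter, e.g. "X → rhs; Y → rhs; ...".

  step 2 ⇒ step 3: DACDCDCBDACD ⇒ CB·DA·CD·CB·CD·CB·CD·AC·CB·DA·CD·CB
    A ↦ DA
    B ↦ AC
    C ↦ CD
    D ↦ CB

A->DA, B->AC, C->CD, D->CB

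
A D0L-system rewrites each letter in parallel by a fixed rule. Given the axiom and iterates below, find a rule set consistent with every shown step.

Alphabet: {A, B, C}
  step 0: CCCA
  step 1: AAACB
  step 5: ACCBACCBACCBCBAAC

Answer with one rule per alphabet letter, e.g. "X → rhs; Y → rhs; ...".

A->CB, B->C, C->A

  step 0 ⇒ step 1: CCCA ⇒ A·A·A·CB
    A ↦ CB
    C ↦ A
    B ↦ C  (constrained at step 1)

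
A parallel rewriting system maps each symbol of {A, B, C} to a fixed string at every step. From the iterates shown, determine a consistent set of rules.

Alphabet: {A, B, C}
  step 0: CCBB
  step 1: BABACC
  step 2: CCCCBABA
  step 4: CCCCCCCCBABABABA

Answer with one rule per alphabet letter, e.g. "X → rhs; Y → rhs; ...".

A->C, B->C, C->BA

  step 1 ⇒ step 2: BABACC ⇒ C·C·C·C·BA·BA
    A ↦ C
    B ↦ C
    C ↦ BA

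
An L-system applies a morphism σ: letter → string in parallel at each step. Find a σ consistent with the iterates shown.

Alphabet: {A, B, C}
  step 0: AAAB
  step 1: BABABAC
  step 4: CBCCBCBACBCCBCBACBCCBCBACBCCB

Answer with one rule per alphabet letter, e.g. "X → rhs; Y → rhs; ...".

A->BA, B->C, C->CB

  step 0 ⇒ step 1: AAAB ⇒ BA·BA·BA·C
    A ↦ BA
    B ↦ C
    C ↦ CB  (constrained at step 1)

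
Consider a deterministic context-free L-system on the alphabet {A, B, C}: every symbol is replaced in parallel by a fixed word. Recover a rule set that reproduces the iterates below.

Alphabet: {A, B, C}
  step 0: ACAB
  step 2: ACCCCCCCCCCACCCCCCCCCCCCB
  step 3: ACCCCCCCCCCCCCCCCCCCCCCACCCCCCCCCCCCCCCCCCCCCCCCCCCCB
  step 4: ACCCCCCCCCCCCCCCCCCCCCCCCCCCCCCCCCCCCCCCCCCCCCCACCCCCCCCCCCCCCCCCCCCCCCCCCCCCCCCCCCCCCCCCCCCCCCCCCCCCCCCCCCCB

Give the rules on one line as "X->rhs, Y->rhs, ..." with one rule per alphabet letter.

A->ACC, B->CCB, C->CC

  step 3 ⇒ step 4: ACCCCCCCCCCCCCCCCCCCCCCACCCCCCCCCCCCCCCCCCCCCCCCCCCCB ⇒ ACC·CC·CC·CC·CC·CC·CC·CC·CC·CC·CC·CC·CC·CC·CC·CC·CC·CC·CC·CC·CC·CC·CC·ACC·CC·CC·CC·CC·CC·CC·CC·CC·CC·CC·CC·CC·CC·CC·CC·CC·CC·CC·CC·CC·CC·CC·CC·CC·CC·CC·CC·CC·CCB
    A ↦ ACC
    B ↦ CCB
    C ↦ CC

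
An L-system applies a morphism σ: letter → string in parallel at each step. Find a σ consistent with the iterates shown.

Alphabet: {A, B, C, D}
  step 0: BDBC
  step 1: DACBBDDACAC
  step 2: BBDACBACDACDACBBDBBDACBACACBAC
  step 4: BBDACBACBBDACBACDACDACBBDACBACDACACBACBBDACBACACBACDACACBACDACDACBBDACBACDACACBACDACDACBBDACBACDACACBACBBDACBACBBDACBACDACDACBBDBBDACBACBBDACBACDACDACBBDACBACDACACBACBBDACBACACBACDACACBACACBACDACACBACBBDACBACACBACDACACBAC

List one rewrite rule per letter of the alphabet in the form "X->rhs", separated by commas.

  step 1 ⇒ step 2: DACBBDDACAC ⇒ BBD·ACB·AC·DAC·DAC·BBD·BBD·ACB·AC·ACB·AC
    A ↦ ACB
    B ↦ DAC
    C ↦ AC
    D ↦ BBD

A->ACB, B->DAC, C->AC, D->BBD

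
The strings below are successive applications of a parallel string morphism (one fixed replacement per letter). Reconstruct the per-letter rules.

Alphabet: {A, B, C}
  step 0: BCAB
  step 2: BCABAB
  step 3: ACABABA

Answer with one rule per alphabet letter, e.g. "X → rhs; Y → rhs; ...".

A->B, B->A, C->CA

  step 2 ⇒ step 3: BCABAB ⇒ A·CA·B·A·B·A
    A ↦ B
    B ↦ A
    C ↦ CA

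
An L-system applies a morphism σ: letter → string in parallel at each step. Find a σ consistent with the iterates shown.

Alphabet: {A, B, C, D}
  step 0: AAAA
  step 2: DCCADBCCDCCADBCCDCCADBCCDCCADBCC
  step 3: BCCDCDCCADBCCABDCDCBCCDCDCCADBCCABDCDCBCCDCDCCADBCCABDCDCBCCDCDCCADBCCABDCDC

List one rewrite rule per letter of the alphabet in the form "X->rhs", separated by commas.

  step 2 ⇒ step 3: DCCADBCCDCCADBCCDCCADBCCDCCADBCC ⇒ BCC·DC·DC·CAD·BCC·AB·DC·DC·BCC·DC·DC·CAD·BCC·AB·DC·DC·BCC·DC·DC·CAD·BCC·AB·DC·DC·BCC·DC·DC·CAD·BCC·AB·DC·DC
    A ↦ CAD
    B ↦ AB
    C ↦ DC
    D ↦ BCC

A->CAD, B->AB, C->DC, D->BCC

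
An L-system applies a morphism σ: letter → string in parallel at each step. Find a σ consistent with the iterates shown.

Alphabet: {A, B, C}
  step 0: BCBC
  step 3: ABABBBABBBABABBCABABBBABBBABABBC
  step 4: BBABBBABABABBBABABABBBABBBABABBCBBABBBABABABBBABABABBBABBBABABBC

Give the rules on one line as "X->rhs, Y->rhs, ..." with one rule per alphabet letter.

A->BB, B->AB, C->BC

  step 3 ⇒ step 4: ABABBBABBBABABBCABABBBABBBABABBC ⇒ BB·AB·BB·AB·AB·AB·BB·AB·AB·AB·BB·AB·BB·AB·AB·BC·BB·AB·BB·AB·AB·AB·BB·AB·AB·AB·BB·AB·BB·AB·AB·BC
    A ↦ BB
    B ↦ AB
    C ↦ BC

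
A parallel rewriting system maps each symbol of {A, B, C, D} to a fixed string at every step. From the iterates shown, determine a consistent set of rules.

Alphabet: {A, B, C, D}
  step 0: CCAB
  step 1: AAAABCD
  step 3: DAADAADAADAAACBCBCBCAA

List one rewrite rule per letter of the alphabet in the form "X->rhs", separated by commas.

A->BC, B->D, C->AA, D->AC

  step 0 ⇒ step 1: CCAB ⇒ AA·AA·BC·D
    A ↦ BC
    B ↦ D
    C ↦ AA
    D ↦ AC  (constrained at step 1)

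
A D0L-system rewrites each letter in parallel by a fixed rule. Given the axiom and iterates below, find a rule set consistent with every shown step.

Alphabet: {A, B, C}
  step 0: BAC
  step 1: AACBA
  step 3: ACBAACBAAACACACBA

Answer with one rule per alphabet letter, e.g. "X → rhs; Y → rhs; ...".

A->AC, B->A, C->BA

  step 0 ⇒ step 1: BAC ⇒ A·AC·BA
    A ↦ AC
    B ↦ A
    C ↦ BA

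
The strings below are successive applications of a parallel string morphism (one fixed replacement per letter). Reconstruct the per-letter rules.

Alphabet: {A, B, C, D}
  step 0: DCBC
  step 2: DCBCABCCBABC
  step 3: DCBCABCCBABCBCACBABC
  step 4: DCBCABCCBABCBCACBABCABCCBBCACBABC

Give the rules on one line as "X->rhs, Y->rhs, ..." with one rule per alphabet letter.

A->CB, B->A, C->BC, D->DC

  step 3 ⇒ step 4: DCBCABCCBABCBCACBABC ⇒ DC·BC·A·BC·CB·A·BC·BC·A·CB·A·BC·A·BC·CB·BC·A·CB·A·BC
    A ↦ CB
    B ↦ A
    C ↦ BC
    D ↦ DC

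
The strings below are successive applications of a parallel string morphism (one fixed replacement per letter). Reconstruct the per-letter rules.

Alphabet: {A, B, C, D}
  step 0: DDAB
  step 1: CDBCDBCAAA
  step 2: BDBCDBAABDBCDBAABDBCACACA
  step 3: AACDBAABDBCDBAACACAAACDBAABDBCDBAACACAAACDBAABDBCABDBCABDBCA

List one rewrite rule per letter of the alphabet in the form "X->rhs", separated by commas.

  step 2 ⇒ step 3: BDBCDBAABDBCDBAABDBCACACA ⇒ AA·CDB·AA·BDB·CDB·AA·CA·CA·AA·CDB·AA·BDB·CDB·AA·CA·CA·AA·CDB·AA·BDB·CA·BDB·CA·BDB·CA
    A ↦ CA
    B ↦ AA
    C ↦ BDB
    D ↦ CDB

A->CA, B->AA, C->BDB, D->CDB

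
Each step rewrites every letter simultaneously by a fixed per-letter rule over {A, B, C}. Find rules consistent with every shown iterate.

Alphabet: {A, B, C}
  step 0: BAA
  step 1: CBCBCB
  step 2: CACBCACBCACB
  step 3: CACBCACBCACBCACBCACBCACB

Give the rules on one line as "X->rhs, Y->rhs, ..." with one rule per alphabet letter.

  step 2 ⇒ step 3: CACBCACBCACB ⇒ CA·CB·CA·CB·CA·CB·CA·CB·CA·CB·CA·CB
    A ↦ CB
    B ↦ CB
    C ↦ CA

A->CB, B->CB, C->CA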